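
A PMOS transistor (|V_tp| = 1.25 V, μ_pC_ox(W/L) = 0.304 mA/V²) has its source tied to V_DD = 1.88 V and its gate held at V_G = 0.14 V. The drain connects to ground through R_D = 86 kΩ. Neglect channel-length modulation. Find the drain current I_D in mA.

I_D = 0.0200 mA

V_SG = V_DD − V_G = 1.88 − 0.14 = 1.74 V, so V_ov = 1.74 − 1.25 = 0.49 V.
Assume saturation: I_D = ½ k_p V_ov² = 0.5 × 0.304 × 0.49² = 0.0365 mA, giving V_SD = V_DD − I_D R_D = 1.88 − 0.0365 × 86 = -1.26 V.
But -1.26 V < V_ov = 0.49 V, so the device is actually in triode.
In triode I_D = k_p[V_ov V_SD − ½ V_SD²] and I_D = (V_DD − V_SD)/R_D. Equating: 13.1 V_SD² − 13.81 V_SD + 1.88 = 0, giving V_SD = 0.161 V (the root below V_ov).
I_D = (1.88 − 0.161) / 86 = 0.02 mA.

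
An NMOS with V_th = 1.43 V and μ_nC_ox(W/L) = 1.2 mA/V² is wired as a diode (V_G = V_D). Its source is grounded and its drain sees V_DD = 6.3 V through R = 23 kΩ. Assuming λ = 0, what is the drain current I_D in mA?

With gate tied to drain, V_GS = V_DS ≥ V_GS − V_th, so the device is in saturation.
KCL at the drain: ½ k_n (V_GS − V_th)² = (V_DD − V_GS)/R.
Let x = V_GS − 1.43. Then 13.8 x² + x − 4.87 = 0, giving x = 0.559 V (positive root), so V_GS = 1.99 V.
I_D = (V_DD − V_GS)/R = (6.3 − 1.99) / 23 = 0.187 mA.

I_D = 0.187 mA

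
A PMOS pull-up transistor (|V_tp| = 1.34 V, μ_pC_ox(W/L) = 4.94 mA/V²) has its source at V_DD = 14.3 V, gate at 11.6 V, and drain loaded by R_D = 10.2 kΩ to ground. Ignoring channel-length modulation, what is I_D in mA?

V_SG = V_DD − V_G = 14.3 − 11.6 = 2.7 V, so V_ov = 2.7 − 1.34 = 1.36 V.
Assume saturation: I_D = ½ k_p V_ov² = 0.5 × 4.94 × 1.36² = 4.57 mA, giving V_SD = V_DD − I_D R_D = 14.3 − 4.57 × 10.2 = -32.3 V.
But -32.3 V < V_ov = 1.36 V, so the device is actually in triode.
In triode I_D = k_p[V_ov V_SD − ½ V_SD²] and I_D = (V_DD − V_SD)/R_D. Equating: 25.2 V_SD² − 69.53 V_SD + 14.3 = 0, giving V_SD = 0.224 V (the root below V_ov).
I_D = (14.3 − 0.224) / 10.2 = 1.38 mA.

I_D = 1.38 mA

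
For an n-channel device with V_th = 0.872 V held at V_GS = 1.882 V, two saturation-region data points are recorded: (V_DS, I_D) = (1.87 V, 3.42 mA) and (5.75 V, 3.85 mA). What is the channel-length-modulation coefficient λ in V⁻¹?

With V_GS fixed, I_D ∝ (1 + λ V_DS) in saturation, so I_D2/I_D1 = (1 + λ V_DS2)/(1 + λ V_DS1).
3.85/3.42 = 1.126 = (1 + 5.75 λ)/(1 + 1.87 λ).
Solving: λ (I_D1 V_DS2 − I_D2 V_DS1) = I_D2 − I_D1, so λ = (3.85 − 3.42) / (3.42 × 5.75 − 3.85 × 1.87) = 0.43 / 12.5 = 0.0345 V⁻¹.

λ = 0.0345 V⁻¹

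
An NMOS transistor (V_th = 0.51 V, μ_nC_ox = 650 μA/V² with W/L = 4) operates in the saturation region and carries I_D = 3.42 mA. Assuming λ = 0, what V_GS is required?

V_GS = 2.13 V

k_n = μ_nC_ox · (W/L) = 2.6 mA/V².
In saturation I_D = ½ k_n (V_GS − V_th)², so V_GS − V_th = √(2 I_D / k_n) = √(2 × 3.42 / 2.6) = 1.62 V.
V_GS = 0.51 + 1.62 = 2.13 V.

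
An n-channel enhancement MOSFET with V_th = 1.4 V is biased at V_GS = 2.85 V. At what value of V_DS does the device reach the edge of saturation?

V_DS,sat = 1.45 V

The boundary between triode and saturation is V_DS = V_GS − V_th = V_ov.
V_ov = 2.85 − 1.4 = 1.45 V.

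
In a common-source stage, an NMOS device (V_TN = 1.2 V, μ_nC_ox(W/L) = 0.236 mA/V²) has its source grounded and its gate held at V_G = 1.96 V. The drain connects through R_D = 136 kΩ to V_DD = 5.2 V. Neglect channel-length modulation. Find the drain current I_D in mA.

I_D = 0.0365 mA

V_GS = V_G = 1.96 V, so V_ov = 1.96 − 1.2 = 0.76 V.
Assume saturation: I_D = ½ k_n V_ov² = 0.5 × 0.236 × 0.76² = 0.0682 mA, giving V_DS = V_DD − I_D R_D = 5.2 − 0.0682 × 136 = -4.07 V.
But -4.07 V < V_ov = 0.76 V, so the device is actually in triode.
In triode I_D = k_n[V_ov V_DS − ½ V_DS²] and I_D = (V_DD − V_DS)/R_D. Equating: 16 V_DS² − 25.39 V_DS + 5.2 = 0, giving V_DS = 0.242 V (the root below V_ov).
I_D = (5.2 − 0.242) / 136 = 0.0365 mA.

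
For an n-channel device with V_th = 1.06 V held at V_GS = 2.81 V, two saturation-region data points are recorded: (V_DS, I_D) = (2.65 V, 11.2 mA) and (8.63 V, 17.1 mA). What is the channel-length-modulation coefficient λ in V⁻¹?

With V_GS fixed, I_D ∝ (1 + λ V_DS) in saturation, so I_D2/I_D1 = (1 + λ V_DS2)/(1 + λ V_DS1).
17.1/11.2 = 1.527 = (1 + 8.63 λ)/(1 + 2.65 λ).
Solving: λ (I_D1 V_DS2 − I_D2 V_DS1) = I_D2 − I_D1, so λ = (17.1 − 11.2) / (11.2 × 8.63 − 17.1 × 2.65) = 5.9 / 51.3 = 0.115 V⁻¹.

λ = 0.115 V⁻¹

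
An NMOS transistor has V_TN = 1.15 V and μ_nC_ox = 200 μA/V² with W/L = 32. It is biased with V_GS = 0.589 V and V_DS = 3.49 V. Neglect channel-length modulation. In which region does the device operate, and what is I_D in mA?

Cutoff; I_D = 0 mA

V_GS = 0.589 V < V_TN = 1.15 V, so the transistor is in cutoff.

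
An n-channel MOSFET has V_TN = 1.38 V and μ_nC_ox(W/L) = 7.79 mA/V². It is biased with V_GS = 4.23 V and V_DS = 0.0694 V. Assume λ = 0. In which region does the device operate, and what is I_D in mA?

Triode; I_D = 1.52 mA

V_ov = V_GS − V_TN = 4.23 − 1.38 = 2.85 V.
Since V_DS = 0.0694 V < V_ov = 2.85 V, the device is in the triode region.
I_D = k_n [V_ov · V_DS − ½ V_DS²] = 7.79 × [2.85 × 0.0694 − 0.5 × 0.0694²] = 1.52 mA.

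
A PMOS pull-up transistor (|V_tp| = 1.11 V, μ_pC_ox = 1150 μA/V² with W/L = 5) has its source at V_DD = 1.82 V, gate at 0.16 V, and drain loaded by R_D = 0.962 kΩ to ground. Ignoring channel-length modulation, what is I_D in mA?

I_D = 0.870 mA

V_SG = V_DD − V_G = 1.82 − 0.16 = 1.66 V, so V_ov = 1.66 − 1.11 = 0.55 V.
k_p = μ_pC_ox · (W/L) = 5.75 mA/V².
Assume saturation: I_D = ½ k_p V_ov² = 0.5 × 5.75 × 0.55² = 0.87 mA, giving V_SD = V_DD − I_D R_D = 1.82 − 0.87 × 0.962 = 0.983 V.
V_SD = 0.983 V ≥ V_ov = 0.55 V, confirming saturation.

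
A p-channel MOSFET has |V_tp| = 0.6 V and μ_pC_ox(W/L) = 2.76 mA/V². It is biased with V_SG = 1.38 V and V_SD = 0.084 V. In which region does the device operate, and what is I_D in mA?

Triode; I_D = 0.171 mA

V_ov = V_SG − |V_tp| = 1.38 − 0.6 = 0.78 V.
Since V_SD = 0.084 V < V_ov = 0.78 V, the device is in the triode region.
I_D = k_p [V_ov · V_SD − ½ V_SD²] = 2.76 × [0.78 × 0.084 − 0.5 × 0.084²] = 0.171 mA.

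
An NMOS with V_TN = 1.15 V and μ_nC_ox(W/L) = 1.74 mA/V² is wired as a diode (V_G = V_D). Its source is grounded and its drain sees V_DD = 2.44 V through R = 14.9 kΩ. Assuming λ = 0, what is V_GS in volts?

With gate tied to drain, V_GS = V_DS ≥ V_GS − V_TN, so the device is in saturation.
KCL at the drain: ½ k_n (V_GS − V_TN)² = (V_DD − V_GS)/R.
Let x = V_GS − 1.15. Then 13 x² + x − 1.29 = 0, giving x = 0.279 V (positive root), so V_GS = 1.43 V.
I_D = (V_DD − V_GS)/R = (2.44 − 1.43) / 14.9 = 0.0678 mA.

V_GS = 1.43 V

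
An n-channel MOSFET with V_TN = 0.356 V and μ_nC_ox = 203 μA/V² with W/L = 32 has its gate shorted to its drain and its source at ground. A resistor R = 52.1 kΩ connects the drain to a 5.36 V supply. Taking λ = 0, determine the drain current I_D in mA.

With gate tied to drain, V_GS = V_DS ≥ V_GS − V_TN, so the device is in saturation.
k_n = μ_nC_ox · (W/L) = 6.496 mA/V².
KCL at the drain: ½ k_n (V_GS − V_TN)² = (V_DD − V_GS)/R.
Let x = V_GS − 0.356. Then 169 x² + x − 5.004 = 0, giving x = 0.169 V (positive root), so V_GS = 0.525 V.
I_D = (V_DD − V_GS)/R = (5.36 − 0.525) / 52.1 = 0.0928 mA.

I_D = 0.0928 mA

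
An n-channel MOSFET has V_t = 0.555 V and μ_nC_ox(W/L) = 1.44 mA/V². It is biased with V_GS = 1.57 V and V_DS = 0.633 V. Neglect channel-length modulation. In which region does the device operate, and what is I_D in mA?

V_ov = V_GS − V_t = 1.57 − 0.555 = 1.02 V.
Since V_DS = 0.633 V < V_ov = 1.02 V, the device is in the triode region.
I_D = k_n [V_ov · V_DS − ½ V_DS²] = 1.44 × [1.02 × 0.633 − 0.5 × 0.633²] = 0.637 mA.

Triode; I_D = 0.637 mA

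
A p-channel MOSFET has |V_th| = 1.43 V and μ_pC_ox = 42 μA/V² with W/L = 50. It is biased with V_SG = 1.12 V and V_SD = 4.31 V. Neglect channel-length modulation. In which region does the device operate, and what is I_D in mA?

V_SG = 1.12 V < |V_th| = 1.43 V, so the transistor is in cutoff.

Cutoff; I_D = 0 mA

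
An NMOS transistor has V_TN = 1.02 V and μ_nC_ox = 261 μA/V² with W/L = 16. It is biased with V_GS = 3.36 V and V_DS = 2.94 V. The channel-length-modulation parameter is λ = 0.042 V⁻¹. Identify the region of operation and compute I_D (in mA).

k_n = μ_nC_ox · (W/L) = 4.176 mA/V².
V_ov = V_GS − V_TN = 3.36 − 1.02 = 2.34 V.
Since V_DS = 2.94 V ≥ V_ov = 2.34 V, the device is in saturation.
I_D = ½ k_n V_ov² (1 + λ V_DS) = 0.5 × 4.176 × 2.34² × (1 + 0.042 × 2.94) = 12.8 mA.

Saturation; I_D = 12.8 mA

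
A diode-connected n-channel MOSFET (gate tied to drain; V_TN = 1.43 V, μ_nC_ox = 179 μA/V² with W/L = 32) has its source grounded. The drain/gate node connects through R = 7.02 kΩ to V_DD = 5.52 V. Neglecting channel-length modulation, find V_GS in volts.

V_GS = 1.86 V

With gate tied to drain, V_GS = V_DS ≥ V_GS − V_TN, so the device is in saturation.
k_n = μ_nC_ox · (W/L) = 5.728 mA/V².
KCL at the drain: ½ k_n (V_GS − V_TN)² = (V_DD − V_GS)/R.
Let x = V_GS − 1.43. Then 20.1 x² + x − 4.09 = 0, giving x = 0.427 V (positive root), so V_GS = 1.86 V.
I_D = (V_DD − V_GS)/R = (5.52 − 1.86) / 7.02 = 0.522 mA.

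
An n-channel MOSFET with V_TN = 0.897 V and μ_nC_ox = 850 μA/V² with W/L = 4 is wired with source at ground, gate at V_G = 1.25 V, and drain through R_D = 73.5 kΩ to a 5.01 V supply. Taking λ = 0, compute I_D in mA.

V_GS = V_G = 1.25 V, so V_ov = 1.25 − 0.897 = 0.353 V.
k_n = μ_nC_ox · (W/L) = 3.4 mA/V².
Assume saturation: I_D = ½ k_n V_ov² = 0.5 × 3.4 × 0.353² = 0.212 mA, giving V_DS = V_DD − I_D R_D = 5.01 − 0.212 × 73.5 = -10.6 V.
But -10.6 V < V_ov = 0.353 V, so the device is actually in triode.
In triode I_D = k_n[V_ov V_DS − ½ V_DS²] and I_D = (V_DD − V_DS)/R_D. Equating: 125 V_DS² − 89.21 V_DS + 5.01 = 0, giving V_DS = 0.0614 V (the root below V_ov).
I_D = (5.01 − 0.0614) / 73.5 = 0.0673 mA.

I_D = 0.0673 mA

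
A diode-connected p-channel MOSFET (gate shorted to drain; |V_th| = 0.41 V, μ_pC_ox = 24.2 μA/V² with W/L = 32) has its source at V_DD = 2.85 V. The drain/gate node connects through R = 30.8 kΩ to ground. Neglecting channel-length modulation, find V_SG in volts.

With gate tied to drain, V_SG = V_SD ≥ V_SG − |V_th|, so the device is in saturation.
k_p = μ_pC_ox · (W/L) = 0.7744 mA/V².
KCL at the drain: ½ k_p (V_SG − |V_th|)² = (V_DD − V_SG)/R.
Let x = V_SG − 0.41. Then 11.9 x² + x − 2.44 = 0, giving x = 0.412 V (positive root), so V_SG = 0.822 V.
I_D = (V_DD − V_SG)/R = (2.85 − 0.822) / 30.8 = 0.0658 mA.

V_SG = 0.822 V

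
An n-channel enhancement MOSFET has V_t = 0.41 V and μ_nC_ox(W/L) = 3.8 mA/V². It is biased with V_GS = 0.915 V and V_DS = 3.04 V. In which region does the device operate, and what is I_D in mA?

Saturation; I_D = 0.485 mA

V_ov = V_GS − V_t = 0.915 − 0.41 = 0.505 V.
Since V_DS = 3.04 V ≥ V_ov = 0.505 V, the device is in saturation.
I_D = ½ k_n V_ov² = 0.5 × 3.8 × 0.505² = 0.485 mA.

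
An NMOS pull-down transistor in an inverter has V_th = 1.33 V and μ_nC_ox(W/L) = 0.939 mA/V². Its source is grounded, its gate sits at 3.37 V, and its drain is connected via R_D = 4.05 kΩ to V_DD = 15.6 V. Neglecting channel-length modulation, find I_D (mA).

V_GS = V_G = 3.37 V, so V_ov = 3.37 − 1.33 = 2.04 V.
Assume saturation: I_D = ½ k_n V_ov² = 0.5 × 0.939 × 2.04² = 1.95 mA, giving V_DS = V_DD − I_D R_D = 15.6 − 1.95 × 4.05 = 7.69 V.
V_DS = 7.69 V ≥ V_ov = 2.04 V, confirming saturation.

I_D = 1.95 mA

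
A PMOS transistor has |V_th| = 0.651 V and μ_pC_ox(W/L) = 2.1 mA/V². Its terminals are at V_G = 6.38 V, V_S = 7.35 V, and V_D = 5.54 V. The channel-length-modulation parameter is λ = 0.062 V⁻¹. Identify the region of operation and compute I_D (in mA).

V_SG = V_S − V_G = 7.35 − 6.38 = 0.97 V; V_SD = V_S − V_D = 7.35 − 5.54 = 1.81 V.
V_ov = V_SG − |V_th| = 0.97 − 0.651 = 0.319 V.
Since V_SD = 1.81 V ≥ V_ov = 0.319 V, the device is in saturation.
I_D = ½ k_p V_ov² (1 + λ V_SD) = 0.5 × 2.1 × 0.319² × (1 + 0.062 × 1.81) = 0.119 mA.

Saturation; I_D = 0.119 mA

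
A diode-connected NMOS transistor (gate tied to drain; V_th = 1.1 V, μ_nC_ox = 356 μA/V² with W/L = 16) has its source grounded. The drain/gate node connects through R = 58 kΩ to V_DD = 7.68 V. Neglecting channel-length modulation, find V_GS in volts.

With gate tied to drain, V_GS = V_DS ≥ V_GS − V_th, so the device is in saturation.
k_n = μ_nC_ox · (W/L) = 5.696 mA/V².
KCL at the drain: ½ k_n (V_GS − V_th)² = (V_DD − V_GS)/R.
Let x = V_GS − 1.1. Then 165 x² + x − 6.58 = 0, giving x = 0.197 V (positive root), so V_GS = 1.3 V.
I_D = (V_DD − V_GS)/R = (7.68 − 1.3) / 58 = 0.11 mA.

V_GS = 1.30 V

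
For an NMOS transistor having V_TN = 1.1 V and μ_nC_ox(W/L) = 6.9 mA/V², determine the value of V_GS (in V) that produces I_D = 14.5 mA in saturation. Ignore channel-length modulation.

In saturation I_D = ½ k_n (V_GS − V_TN)², so V_GS − V_TN = √(2 I_D / k_n) = √(2 × 14.5 / 6.9) = 2.05 V.
V_GS = 1.1 + 2.05 = 3.15 V.

V_GS = 3.15 V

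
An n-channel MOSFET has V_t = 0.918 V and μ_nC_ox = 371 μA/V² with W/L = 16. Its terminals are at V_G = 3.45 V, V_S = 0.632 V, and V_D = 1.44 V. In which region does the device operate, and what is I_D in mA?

V_GS = V_G − V_S = 3.45 − 0.632 = 2.82 V; V_DS = V_D − V_S = 1.44 − 0.632 = 0.808 V.
k_n = μ_nC_ox · (W/L) = 5.936 mA/V².
V_ov = V_GS − V_t = 2.82 − 0.918 = 1.9 V.
Since V_DS = 0.808 V < V_ov = 1.9 V, the device is in the triode region.
I_D = k_n [V_ov · V_DS − ½ V_DS²] = 5.936 × [1.9 × 0.808 − 0.5 × 0.808²] = 7.18 mA.

Triode; I_D = 7.18 mA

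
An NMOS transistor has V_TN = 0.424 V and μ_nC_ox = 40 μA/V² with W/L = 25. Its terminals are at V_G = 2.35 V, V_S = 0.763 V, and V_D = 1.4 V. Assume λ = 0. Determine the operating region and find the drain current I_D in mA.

Triode; I_D = 0.538 mA

V_GS = V_G − V_S = 2.35 − 0.763 = 1.59 V; V_DS = V_D − V_S = 1.4 − 0.763 = 0.637 V.
k_n = μ_nC_ox · (W/L) = 1 mA/V².
V_ov = V_GS − V_TN = 1.59 − 0.424 = 1.16 V.
Since V_DS = 0.637 V < V_ov = 1.16 V, the device is in the triode region.
I_D = k_n [V_ov · V_DS − ½ V_DS²] = 1 × [1.16 × 0.637 − 0.5 × 0.637²] = 0.538 mA.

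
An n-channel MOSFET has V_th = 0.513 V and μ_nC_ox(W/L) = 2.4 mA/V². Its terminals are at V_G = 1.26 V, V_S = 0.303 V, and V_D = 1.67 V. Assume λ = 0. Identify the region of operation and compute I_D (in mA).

Saturation; I_D = 0.237 mA

V_GS = V_G − V_S = 1.26 − 0.303 = 0.957 V; V_DS = V_D − V_S = 1.67 − 0.303 = 1.37 V.
V_ov = V_GS − V_th = 0.957 − 0.513 = 0.444 V.
Since V_DS = 1.37 V ≥ V_ov = 0.444 V, the device is in saturation.
I_D = ½ k_n V_ov² = 0.5 × 2.4 × 0.444² = 0.237 mA.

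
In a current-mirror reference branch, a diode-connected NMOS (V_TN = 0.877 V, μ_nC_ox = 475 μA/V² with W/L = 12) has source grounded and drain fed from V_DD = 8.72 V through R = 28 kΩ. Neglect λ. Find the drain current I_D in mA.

I_D = 0.269 mA

With gate tied to drain, V_GS = V_DS ≥ V_GS − V_TN, so the device is in saturation.
k_n = μ_nC_ox · (W/L) = 5.7 mA/V².
KCL at the drain: ½ k_n (V_GS − V_TN)² = (V_DD − V_GS)/R.
Let x = V_GS − 0.877. Then 79.8 x² + x − 7.843 = 0, giving x = 0.307 V (positive root), so V_GS = 1.18 V.
I_D = (V_DD − V_GS)/R = (8.72 − 1.18) / 28 = 0.269 mA.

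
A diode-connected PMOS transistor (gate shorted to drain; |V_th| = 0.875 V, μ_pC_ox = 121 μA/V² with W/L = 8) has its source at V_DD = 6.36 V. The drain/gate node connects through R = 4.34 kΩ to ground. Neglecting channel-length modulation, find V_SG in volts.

V_SG = 2.27 V

With gate tied to drain, V_SG = V_SD ≥ V_SG − |V_th|, so the device is in saturation.
k_p = μ_pC_ox · (W/L) = 0.968 mA/V².
KCL at the drain: ½ k_p (V_SG − |V_th|)² = (V_DD − V_SG)/R.
Let x = V_SG − 0.875. Then 2.1 x² + x − 5.485 = 0, giving x = 1.4 V (positive root), so V_SG = 2.27 V.
I_D = (V_DD − V_SG)/R = (6.36 − 2.27) / 4.34 = 0.942 mA.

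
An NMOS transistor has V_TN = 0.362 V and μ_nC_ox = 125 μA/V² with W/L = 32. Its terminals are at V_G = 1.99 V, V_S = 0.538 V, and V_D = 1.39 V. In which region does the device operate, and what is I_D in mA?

Triode; I_D = 2.26 mA

V_GS = V_G − V_S = 1.99 − 0.538 = 1.45 V; V_DS = V_D − V_S = 1.39 − 0.538 = 0.852 V.
k_n = μ_nC_ox · (W/L) = 4 mA/V².
V_ov = V_GS − V_TN = 1.45 − 0.362 = 1.09 V.
Since V_DS = 0.852 V < V_ov = 1.09 V, the device is in the triode region.
I_D = k_n [V_ov · V_DS − ½ V_DS²] = 4 × [1.09 × 0.852 − 0.5 × 0.852²] = 2.26 mA.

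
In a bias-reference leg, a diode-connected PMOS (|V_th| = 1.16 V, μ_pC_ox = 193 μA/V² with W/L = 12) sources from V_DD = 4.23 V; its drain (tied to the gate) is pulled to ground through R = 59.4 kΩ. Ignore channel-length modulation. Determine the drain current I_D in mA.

I_D = 0.0482 mA

With gate tied to drain, V_SG = V_SD ≥ V_SG − |V_th|, so the device is in saturation.
k_p = μ_pC_ox · (W/L) = 2.316 mA/V².
KCL at the drain: ½ k_p (V_SG − |V_th|)² = (V_DD − V_SG)/R.
Let x = V_SG − 1.16. Then 68.8 x² + x − 3.07 = 0, giving x = 0.204 V (positive root), so V_SG = 1.36 V.
I_D = (V_DD − V_SG)/R = (4.23 − 1.36) / 59.4 = 0.0482 mA.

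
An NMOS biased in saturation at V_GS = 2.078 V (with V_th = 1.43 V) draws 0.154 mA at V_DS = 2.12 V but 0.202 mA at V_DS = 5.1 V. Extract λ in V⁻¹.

With V_GS fixed, I_D ∝ (1 + λ V_DS) in saturation, so I_D2/I_D1 = (1 + λ V_DS2)/(1 + λ V_DS1).
0.202/0.154 = 1.312 = (1 + 5.1 λ)/(1 + 2.12 λ).
Solving: λ (I_D1 V_DS2 − I_D2 V_DS1) = I_D2 − I_D1, so λ = (0.202 − 0.154) / (0.154 × 5.1 − 0.202 × 2.12) = 0.048 / 0.357 = 0.134 V⁻¹.

λ = 0.134 V⁻¹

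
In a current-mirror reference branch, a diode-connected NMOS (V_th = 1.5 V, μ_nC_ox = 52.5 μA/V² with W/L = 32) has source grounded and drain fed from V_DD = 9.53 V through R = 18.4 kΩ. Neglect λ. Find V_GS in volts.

V_GS = 2.19 V

With gate tied to drain, V_GS = V_DS ≥ V_GS − V_th, so the device is in saturation.
k_n = μ_nC_ox · (W/L) = 1.68 mA/V².
KCL at the drain: ½ k_n (V_GS − V_th)² = (V_DD − V_GS)/R.
Let x = V_GS − 1.5. Then 15.5 x² + x − 8.03 = 0, giving x = 0.689 V (positive root), so V_GS = 2.19 V.
I_D = (V_DD − V_GS)/R = (9.53 − 2.19) / 18.4 = 0.399 mA.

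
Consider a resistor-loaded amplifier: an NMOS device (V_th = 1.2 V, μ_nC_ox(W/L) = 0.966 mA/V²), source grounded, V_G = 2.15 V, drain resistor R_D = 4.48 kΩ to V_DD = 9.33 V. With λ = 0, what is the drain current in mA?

I_D = 0.436 mA

V_GS = V_G = 2.15 V, so V_ov = 2.15 − 1.2 = 0.95 V.
Assume saturation: I_D = ½ k_n V_ov² = 0.5 × 0.966 × 0.95² = 0.436 mA, giving V_DS = V_DD − I_D R_D = 9.33 − 0.436 × 4.48 = 7.38 V.
V_DS = 7.38 V ≥ V_ov = 0.95 V, confirming saturation.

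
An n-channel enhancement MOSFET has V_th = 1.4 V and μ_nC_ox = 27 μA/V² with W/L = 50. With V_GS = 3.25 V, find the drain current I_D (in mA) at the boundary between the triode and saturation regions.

At the boundary V_DS = V_ov = V_GS − V_th = 3.25 − 1.4 = 1.85 V.
k_n = μ_nC_ox · (W/L) = 1.35 mA/V².
I_D = ½ k_n V_ov² = 0.5 × 1.35 × 1.85² = 2.31 mA.

I_D = 2.31 mA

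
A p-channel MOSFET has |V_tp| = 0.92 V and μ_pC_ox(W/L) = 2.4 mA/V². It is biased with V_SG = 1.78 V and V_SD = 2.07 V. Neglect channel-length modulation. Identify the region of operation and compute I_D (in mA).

Saturation; I_D = 0.888 mA

V_ov = V_SG − |V_tp| = 1.78 − 0.92 = 0.86 V.
Since V_SD = 2.07 V ≥ V_ov = 0.86 V, the device is in saturation.
I_D = ½ k_p V_ov² = 0.5 × 2.4 × 0.86² = 0.888 mA.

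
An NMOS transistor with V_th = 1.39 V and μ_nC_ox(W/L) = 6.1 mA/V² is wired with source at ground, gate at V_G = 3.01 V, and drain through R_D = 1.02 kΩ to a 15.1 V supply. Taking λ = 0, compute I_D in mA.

V_GS = V_G = 3.01 V, so V_ov = 3.01 − 1.39 = 1.62 V.
Assume saturation: I_D = ½ k_n V_ov² = 0.5 × 6.1 × 1.62² = 8 mA, giving V_DS = V_DD − I_D R_D = 15.1 − 8 × 1.02 = 6.94 V.
V_DS = 6.94 V ≥ V_ov = 1.62 V, confirming saturation.

I_D = 8.00 mA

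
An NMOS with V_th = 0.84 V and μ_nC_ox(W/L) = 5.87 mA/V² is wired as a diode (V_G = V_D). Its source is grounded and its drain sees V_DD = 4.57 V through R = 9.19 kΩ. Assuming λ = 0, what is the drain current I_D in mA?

I_D = 0.367 mA

With gate tied to drain, V_GS = V_DS ≥ V_GS − V_th, so the device is in saturation.
KCL at the drain: ½ k_n (V_GS − V_th)² = (V_DD − V_GS)/R.
Let x = V_GS − 0.84. Then 27 x² + x − 3.73 = 0, giving x = 0.354 V (positive root), so V_GS = 1.19 V.
I_D = (V_DD − V_GS)/R = (4.57 − 1.19) / 9.19 = 0.367 mA.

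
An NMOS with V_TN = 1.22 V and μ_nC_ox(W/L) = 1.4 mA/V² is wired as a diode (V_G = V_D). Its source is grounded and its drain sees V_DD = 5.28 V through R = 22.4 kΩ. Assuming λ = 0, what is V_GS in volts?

V_GS = 1.70 V

With gate tied to drain, V_GS = V_DS ≥ V_GS − V_TN, so the device is in saturation.
KCL at the drain: ½ k_n (V_GS − V_TN)² = (V_DD − V_GS)/R.
Let x = V_GS − 1.22. Then 15.7 x² + x − 4.06 = 0, giving x = 0.478 V (positive root), so V_GS = 1.7 V.
I_D = (V_DD − V_GS)/R = (5.28 − 1.7) / 22.4 = 0.16 mA.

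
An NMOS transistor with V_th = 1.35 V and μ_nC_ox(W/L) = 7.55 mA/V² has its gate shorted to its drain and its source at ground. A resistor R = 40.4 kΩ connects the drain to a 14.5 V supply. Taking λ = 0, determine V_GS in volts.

With gate tied to drain, V_GS = V_DS ≥ V_GS − V_th, so the device is in saturation.
KCL at the drain: ½ k_n (V_GS − V_th)² = (V_DD − V_GS)/R.
Let x = V_GS − 1.35. Then 153 x² + x − 13.15 = 0, giving x = 0.29 V (positive root), so V_GS = 1.64 V.
I_D = (V_DD − V_GS)/R = (14.5 − 1.64) / 40.4 = 0.318 mA.

V_GS = 1.64 V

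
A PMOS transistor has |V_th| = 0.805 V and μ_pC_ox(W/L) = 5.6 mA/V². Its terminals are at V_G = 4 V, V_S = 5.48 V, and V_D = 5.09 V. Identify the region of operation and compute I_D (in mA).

Triode; I_D = 1.05 mA

V_SG = V_S − V_G = 5.48 − 4 = 1.48 V; V_SD = V_S − V_D = 5.48 − 5.09 = 0.39 V.
V_ov = V_SG − |V_th| = 1.48 − 0.805 = 0.675 V.
Since V_SD = 0.39 V < V_ov = 0.675 V, the device is in the triode region.
I_D = k_p [V_ov · V_SD − ½ V_SD²] = 5.6 × [0.675 × 0.39 − 0.5 × 0.39²] = 1.05 mA.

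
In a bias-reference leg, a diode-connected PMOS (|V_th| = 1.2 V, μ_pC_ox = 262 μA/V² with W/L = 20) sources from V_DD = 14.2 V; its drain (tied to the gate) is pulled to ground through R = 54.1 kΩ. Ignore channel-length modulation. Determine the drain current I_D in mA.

I_D = 0.235 mA

With gate tied to drain, V_SG = V_SD ≥ V_SG − |V_th|, so the device is in saturation.
k_p = μ_pC_ox · (W/L) = 5.24 mA/V².
KCL at the drain: ½ k_p (V_SG − |V_th|)² = (V_DD − V_SG)/R.
Let x = V_SG − 1.2. Then 142 x² + x − 13 = 0, giving x = 0.299 V (positive root), so V_SG = 1.5 V.
I_D = (V_DD − V_SG)/R = (14.2 − 1.5) / 54.1 = 0.235 mA.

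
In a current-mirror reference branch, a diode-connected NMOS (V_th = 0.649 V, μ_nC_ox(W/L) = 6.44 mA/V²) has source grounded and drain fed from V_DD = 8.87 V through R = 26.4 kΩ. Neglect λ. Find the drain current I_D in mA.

I_D = 0.300 mA

With gate tied to drain, V_GS = V_DS ≥ V_GS − V_th, so the device is in saturation.
KCL at the drain: ½ k_n (V_GS − V_th)² = (V_DD − V_GS)/R.
Let x = V_GS − 0.649. Then 85 x² + x − 8.221 = 0, giving x = 0.305 V (positive root), so V_GS = 0.954 V.
I_D = (V_DD − V_GS)/R = (8.87 − 0.954) / 26.4 = 0.3 mA.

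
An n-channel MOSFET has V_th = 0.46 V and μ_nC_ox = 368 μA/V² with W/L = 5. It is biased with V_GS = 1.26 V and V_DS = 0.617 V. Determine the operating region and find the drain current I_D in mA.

Triode; I_D = 0.558 mA

k_n = μ_nC_ox · (W/L) = 1.84 mA/V².
V_ov = V_GS − V_th = 1.26 − 0.46 = 0.8 V.
Since V_DS = 0.617 V < V_ov = 0.8 V, the device is in the triode region.
I_D = k_n [V_ov · V_DS − ½ V_DS²] = 1.84 × [0.8 × 0.617 − 0.5 × 0.617²] = 0.558 mA.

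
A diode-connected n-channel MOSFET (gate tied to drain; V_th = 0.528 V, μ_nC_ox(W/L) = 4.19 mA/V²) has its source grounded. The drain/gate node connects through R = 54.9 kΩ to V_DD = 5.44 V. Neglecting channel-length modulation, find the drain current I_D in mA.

I_D = 0.0858 mA

With gate tied to drain, V_GS = V_DS ≥ V_GS − V_th, so the device is in saturation.
KCL at the drain: ½ k_n (V_GS − V_th)² = (V_DD − V_GS)/R.
Let x = V_GS − 0.528. Then 115 x² + x − 4.912 = 0, giving x = 0.202 V (positive root), so V_GS = 0.73 V.
I_D = (V_DD − V_GS)/R = (5.44 − 0.73) / 54.9 = 0.0858 mA.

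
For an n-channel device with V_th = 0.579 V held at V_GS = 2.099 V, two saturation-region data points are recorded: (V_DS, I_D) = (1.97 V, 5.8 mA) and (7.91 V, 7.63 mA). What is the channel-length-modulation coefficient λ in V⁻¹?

With V_GS fixed, I_D ∝ (1 + λ V_DS) in saturation, so I_D2/I_D1 = (1 + λ V_DS2)/(1 + λ V_DS1).
7.63/5.8 = 1.316 = (1 + 7.91 λ)/(1 + 1.97 λ).
Solving: λ (I_D1 V_DS2 − I_D2 V_DS1) = I_D2 − I_D1, so λ = (7.63 − 5.8) / (5.8 × 7.91 − 7.63 × 1.97) = 1.83 / 30.8 = 0.0593 V⁻¹.

λ = 0.0593 V⁻¹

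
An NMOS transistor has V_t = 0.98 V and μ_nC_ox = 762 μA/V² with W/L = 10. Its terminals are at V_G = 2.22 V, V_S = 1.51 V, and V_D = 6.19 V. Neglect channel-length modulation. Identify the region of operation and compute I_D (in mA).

Cutoff; I_D = 0 mA

V_GS = V_G − V_S = 2.22 − 1.51 = 0.71 V; V_DS = V_D − V_S = 6.19 − 1.51 = 4.68 V.
V_GS = 0.71 V < V_t = 0.98 V, so the transistor is in cutoff.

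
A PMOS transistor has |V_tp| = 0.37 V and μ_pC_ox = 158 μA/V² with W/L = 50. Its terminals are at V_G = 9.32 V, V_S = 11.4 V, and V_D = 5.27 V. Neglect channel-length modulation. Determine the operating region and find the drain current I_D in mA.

V_SG = V_S − V_G = 11.4 − 9.32 = 2.08 V; V_SD = V_S − V_D = 11.4 − 5.27 = 6.13 V.
k_p = μ_pC_ox · (W/L) = 7.9 mA/V².
V_ov = V_SG − |V_tp| = 2.08 − 0.37 = 1.71 V.
Since V_SD = 6.13 V ≥ V_ov = 1.71 V, the device is in saturation.
I_D = ½ k_p V_ov² = 0.5 × 7.9 × 1.71² = 11.6 mA.

Saturation; I_D = 11.6 mA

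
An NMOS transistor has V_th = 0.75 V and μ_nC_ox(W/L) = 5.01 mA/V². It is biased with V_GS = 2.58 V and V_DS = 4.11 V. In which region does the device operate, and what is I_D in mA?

V_ov = V_GS − V_th = 2.58 − 0.75 = 1.83 V.
Since V_DS = 4.11 V ≥ V_ov = 1.83 V, the device is in saturation.
I_D = ½ k_n V_ov² = 0.5 × 5.01 × 1.83² = 8.39 mA.

Saturation; I_D = 8.39 mA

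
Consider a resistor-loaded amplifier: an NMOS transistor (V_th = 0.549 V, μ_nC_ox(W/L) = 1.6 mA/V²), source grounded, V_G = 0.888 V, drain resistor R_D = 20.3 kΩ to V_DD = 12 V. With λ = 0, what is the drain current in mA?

V_GS = V_G = 0.888 V, so V_ov = 0.888 − 0.549 = 0.339 V.
Assume saturation: I_D = ½ k_n V_ov² = 0.5 × 1.6 × 0.339² = 0.0919 mA, giving V_DS = V_DD − I_D R_D = 12 − 0.0919 × 20.3 = 10.1 V.
V_DS = 10.1 V ≥ V_ov = 0.339 V, confirming saturation.

I_D = 0.0919 mA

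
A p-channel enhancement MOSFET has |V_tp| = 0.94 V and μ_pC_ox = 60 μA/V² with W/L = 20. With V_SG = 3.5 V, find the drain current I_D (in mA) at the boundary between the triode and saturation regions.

I_D = 3.93 mA

At the boundary V_SD = V_ov = V_SG − |V_tp| = 3.5 − 0.94 = 2.56 V.
k_p = μ_pC_ox · (W/L) = 1.2 mA/V².
I_D = ½ k_p V_ov² = 0.5 × 1.2 × 2.56² = 3.93 mA.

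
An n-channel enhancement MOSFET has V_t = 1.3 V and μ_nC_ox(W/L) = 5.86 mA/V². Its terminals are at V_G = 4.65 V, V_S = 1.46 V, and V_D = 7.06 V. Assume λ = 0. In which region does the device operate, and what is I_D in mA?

V_GS = V_G − V_S = 4.65 − 1.46 = 3.19 V; V_DS = V_D − V_S = 7.06 − 1.46 = 5.6 V.
V_ov = V_GS − V_t = 3.19 − 1.3 = 1.89 V.
Since V_DS = 5.6 V ≥ V_ov = 1.89 V, the device is in saturation.
I_D = ½ k_n V_ov² = 0.5 × 5.86 × 1.89² = 10.5 mA.

Saturation; I_D = 10.5 mA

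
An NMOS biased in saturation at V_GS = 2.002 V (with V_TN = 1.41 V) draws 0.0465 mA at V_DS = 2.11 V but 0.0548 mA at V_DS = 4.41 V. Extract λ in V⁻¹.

λ = 0.0928 V⁻¹

With V_GS fixed, I_D ∝ (1 + λ V_DS) in saturation, so I_D2/I_D1 = (1 + λ V_DS2)/(1 + λ V_DS1).
0.0548/0.0465 = 1.178 = (1 + 4.41 λ)/(1 + 2.11 λ).
Solving: λ (I_D1 V_DS2 − I_D2 V_DS1) = I_D2 − I_D1, so λ = (0.0548 − 0.0465) / (0.0465 × 4.41 − 0.0548 × 2.11) = 0.0083 / 0.0894 = 0.0928 V⁻¹.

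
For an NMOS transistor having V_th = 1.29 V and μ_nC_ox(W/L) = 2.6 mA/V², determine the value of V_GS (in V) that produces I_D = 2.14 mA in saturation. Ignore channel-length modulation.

V_GS = 2.57 V

In saturation I_D = ½ k_n (V_GS − V_th)², so V_GS − V_th = √(2 I_D / k_n) = √(2 × 2.14 / 2.6) = 1.28 V.
V_GS = 1.29 + 1.28 = 2.57 V.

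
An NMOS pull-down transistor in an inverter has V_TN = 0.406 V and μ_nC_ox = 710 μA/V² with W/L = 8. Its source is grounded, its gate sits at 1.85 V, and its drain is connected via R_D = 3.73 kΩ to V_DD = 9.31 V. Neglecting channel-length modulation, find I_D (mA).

I_D = 2.41 mA

V_GS = V_G = 1.85 V, so V_ov = 1.85 − 0.406 = 1.44 V.
k_n = μ_nC_ox · (W/L) = 5.68 mA/V².
Assume saturation: I_D = ½ k_n V_ov² = 0.5 × 5.68 × 1.44² = 5.92 mA, giving V_DS = V_DD − I_D R_D = 9.31 − 5.92 × 3.73 = -12.8 V.
But -12.8 V < V_ov = 1.44 V, so the device is actually in triode.
In triode I_D = k_n[V_ov V_DS − ½ V_DS²] and I_D = (V_DD − V_DS)/R_D. Equating: 10.6 V_DS² − 31.59 V_DS + 9.31 = 0, giving V_DS = 0.332 V (the root below V_ov).
I_D = (9.31 − 0.332) / 3.73 = 2.41 mA.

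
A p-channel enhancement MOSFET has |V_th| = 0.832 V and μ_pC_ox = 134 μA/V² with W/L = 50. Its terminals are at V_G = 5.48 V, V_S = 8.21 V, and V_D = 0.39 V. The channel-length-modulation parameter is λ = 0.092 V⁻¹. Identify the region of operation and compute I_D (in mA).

V_SG = V_S − V_G = 8.21 − 5.48 = 2.73 V; V_SD = V_S − V_D = 8.21 − 0.39 = 7.82 V.
k_p = μ_pC_ox · (W/L) = 6.7 mA/V².
V_ov = V_SG − |V_th| = 2.73 − 0.832 = 1.9 V.
Since V_SD = 7.82 V ≥ V_ov = 1.9 V, the device is in saturation.
I_D = ½ k_p V_ov² (1 + λ V_SD) = 0.5 × 6.7 × 1.9² × (1 + 0.092 × 7.82) = 20.8 mA.

Saturation; I_D = 20.8 mA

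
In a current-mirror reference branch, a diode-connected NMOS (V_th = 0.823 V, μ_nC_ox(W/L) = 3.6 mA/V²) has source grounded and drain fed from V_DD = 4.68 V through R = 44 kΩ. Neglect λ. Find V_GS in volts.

V_GS = 1.04 V

With gate tied to drain, V_GS = V_DS ≥ V_GS − V_th, so the device is in saturation.
KCL at the drain: ½ k_n (V_GS − V_th)² = (V_DD − V_GS)/R.
Let x = V_GS − 0.823. Then 79.2 x² + x − 3.857 = 0, giving x = 0.214 V (positive root), so V_GS = 1.04 V.
I_D = (V_DD − V_GS)/R = (4.68 − 1.04) / 44 = 0.0828 mA.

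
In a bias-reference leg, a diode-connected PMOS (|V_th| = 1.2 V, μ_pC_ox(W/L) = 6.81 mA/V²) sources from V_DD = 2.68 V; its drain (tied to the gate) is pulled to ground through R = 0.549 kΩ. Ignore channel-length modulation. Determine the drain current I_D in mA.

I_D = 1.49 mA

With gate tied to drain, V_SG = V_SD ≥ V_SG − |V_th|, so the device is in saturation.
KCL at the drain: ½ k_p (V_SG − |V_th|)² = (V_DD − V_SG)/R.
Let x = V_SG − 1.2. Then 1.87 x² + x − 1.48 = 0, giving x = 0.662 V (positive root), so V_SG = 1.86 V.
I_D = (V_DD − V_SG)/R = (2.68 − 1.86) / 0.549 = 1.49 mA.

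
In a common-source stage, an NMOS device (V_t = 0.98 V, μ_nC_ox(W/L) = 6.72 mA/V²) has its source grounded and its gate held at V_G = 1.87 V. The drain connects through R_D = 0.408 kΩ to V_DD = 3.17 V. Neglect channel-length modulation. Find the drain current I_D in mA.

I_D = 2.66 mA

V_GS = V_G = 1.87 V, so V_ov = 1.87 − 0.98 = 0.89 V.
Assume saturation: I_D = ½ k_n V_ov² = 0.5 × 6.72 × 0.89² = 2.66 mA, giving V_DS = V_DD − I_D R_D = 3.17 − 2.66 × 0.408 = 2.08 V.
V_DS = 2.08 V ≥ V_ov = 0.89 V, confirming saturation.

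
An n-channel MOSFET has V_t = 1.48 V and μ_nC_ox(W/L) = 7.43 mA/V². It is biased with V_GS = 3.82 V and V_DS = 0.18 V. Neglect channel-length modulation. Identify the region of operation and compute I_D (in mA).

Triode; I_D = 3.01 mA

V_ov = V_GS − V_t = 3.82 − 1.48 = 2.34 V.
Since V_DS = 0.18 V < V_ov = 2.34 V, the device is in the triode region.
I_D = k_n [V_ov · V_DS − ½ V_DS²] = 7.43 × [2.34 × 0.18 − 0.5 × 0.18²] = 3.01 mA.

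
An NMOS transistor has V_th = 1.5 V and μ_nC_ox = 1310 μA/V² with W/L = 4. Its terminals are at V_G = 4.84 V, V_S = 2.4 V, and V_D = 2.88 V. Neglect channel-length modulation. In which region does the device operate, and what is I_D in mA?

V_GS = V_G − V_S = 4.84 − 2.4 = 2.44 V; V_DS = V_D − V_S = 2.88 − 2.4 = 0.48 V.
k_n = μ_nC_ox · (W/L) = 5.24 mA/V².
V_ov = V_GS − V_th = 2.44 − 1.5 = 0.94 V.
Since V_DS = 0.48 V < V_ov = 0.94 V, the device is in the triode region.
I_D = k_n [V_ov · V_DS − ½ V_DS²] = 5.24 × [0.94 × 0.48 − 0.5 × 0.48²] = 1.76 mA.

Triode; I_D = 1.76 mA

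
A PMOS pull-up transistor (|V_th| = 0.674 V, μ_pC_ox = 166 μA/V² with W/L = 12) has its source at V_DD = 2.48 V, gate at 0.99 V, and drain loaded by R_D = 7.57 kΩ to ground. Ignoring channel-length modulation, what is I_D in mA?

V_SG = V_DD − V_G = 2.48 − 0.99 = 1.49 V, so V_ov = 1.49 − 0.674 = 0.816 V.
k_p = μ_pC_ox · (W/L) = 1.992 mA/V².
Assume saturation: I_D = ½ k_p V_ov² = 0.5 × 1.992 × 0.816² = 0.663 mA, giving V_SD = V_DD − I_D R_D = 2.48 − 0.663 × 7.57 = -2.54 V.
But -2.54 V < V_ov = 0.816 V, so the device is actually in triode.
In triode I_D = k_p[V_ov V_SD − ½ V_SD²] and I_D = (V_DD − V_SD)/R_D. Equating: 7.54 V_SD² − 13.3 V_SD + 2.48 = 0, giving V_SD = 0.212 V (the root below V_ov).
I_D = (2.48 − 0.212) / 7.57 = 0.3 mA.

I_D = 0.300 mA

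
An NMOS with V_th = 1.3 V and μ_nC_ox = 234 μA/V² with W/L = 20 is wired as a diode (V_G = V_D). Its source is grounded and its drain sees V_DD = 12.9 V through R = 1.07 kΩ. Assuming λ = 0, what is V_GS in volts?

With gate tied to drain, V_GS = V_DS ≥ V_GS − V_th, so the device is in saturation.
k_n = μ_nC_ox · (W/L) = 4.68 mA/V².
KCL at the drain: ½ k_n (V_GS − V_th)² = (V_DD − V_GS)/R.
Let x = V_GS − 1.3. Then 2.5 x² + x − 11.6 = 0, giving x = 1.96 V (positive root), so V_GS = 3.26 V.
I_D = (V_DD − V_GS)/R = (12.9 − 3.26) / 1.07 = 9.01 mA.

V_GS = 3.26 V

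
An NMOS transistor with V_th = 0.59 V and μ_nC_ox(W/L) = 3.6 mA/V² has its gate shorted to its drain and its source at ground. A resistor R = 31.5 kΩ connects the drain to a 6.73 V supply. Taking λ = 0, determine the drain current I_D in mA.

I_D = 0.185 mA

With gate tied to drain, V_GS = V_DS ≥ V_GS − V_th, so the device is in saturation.
KCL at the drain: ½ k_n (V_GS − V_th)² = (V_DD − V_GS)/R.
Let x = V_GS − 0.59. Then 56.7 x² + x − 6.14 = 0, giving x = 0.32 V (positive root), so V_GS = 0.91 V.
I_D = (V_DD − V_GS)/R = (6.73 − 0.91) / 31.5 = 0.185 mA.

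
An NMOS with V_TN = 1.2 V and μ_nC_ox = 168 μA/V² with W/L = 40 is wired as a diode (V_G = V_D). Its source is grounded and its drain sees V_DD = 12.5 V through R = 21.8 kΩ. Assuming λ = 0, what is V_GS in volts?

With gate tied to drain, V_GS = V_DS ≥ V_GS − V_TN, so the device is in saturation.
k_n = μ_nC_ox · (W/L) = 6.72 mA/V².
KCL at the drain: ½ k_n (V_GS − V_TN)² = (V_DD − V_GS)/R.
Let x = V_GS − 1.2. Then 73.2 x² + x − 11.3 = 0, giving x = 0.386 V (positive root), so V_GS = 1.59 V.
I_D = (V_DD − V_GS)/R = (12.5 − 1.59) / 21.8 = 0.501 mA.

V_GS = 1.59 V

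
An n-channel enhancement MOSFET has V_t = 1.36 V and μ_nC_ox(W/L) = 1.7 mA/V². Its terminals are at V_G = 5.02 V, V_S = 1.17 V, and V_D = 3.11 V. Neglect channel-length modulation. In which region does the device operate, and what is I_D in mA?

V_GS = V_G − V_S = 5.02 − 1.17 = 3.85 V; V_DS = V_D − V_S = 3.11 − 1.17 = 1.94 V.
V_ov = V_GS − V_t = 3.85 − 1.36 = 2.49 V.
Since V_DS = 1.94 V < V_ov = 2.49 V, the device is in the triode region.
I_D = k_n [V_ov · V_DS − ½ V_DS²] = 1.7 × [2.49 × 1.94 − 0.5 × 1.94²] = 5.01 mA.

Triode; I_D = 5.01 mA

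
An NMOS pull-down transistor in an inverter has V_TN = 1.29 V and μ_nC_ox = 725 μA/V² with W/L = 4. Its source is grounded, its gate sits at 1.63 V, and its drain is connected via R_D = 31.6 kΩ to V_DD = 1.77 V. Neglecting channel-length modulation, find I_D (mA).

V_GS = V_G = 1.63 V, so V_ov = 1.63 − 1.29 = 0.34 V.
k_n = μ_nC_ox · (W/L) = 2.9 mA/V².
Assume saturation: I_D = ½ k_n V_ov² = 0.5 × 2.9 × 0.34² = 0.168 mA, giving V_DS = V_DD − I_D R_D = 1.77 − 0.168 × 31.6 = -3.53 V.
But -3.53 V < V_ov = 0.34 V, so the device is actually in triode.
In triode I_D = k_n[V_ov V_DS − ½ V_DS²] and I_D = (V_DD − V_DS)/R_D. Equating: 45.8 V_DS² − 32.16 V_DS + 1.77 = 0, giving V_DS = 0.0602 V (the root below V_ov).
I_D = (1.77 − 0.0602) / 31.6 = 0.0541 mA.

I_D = 0.0541 mA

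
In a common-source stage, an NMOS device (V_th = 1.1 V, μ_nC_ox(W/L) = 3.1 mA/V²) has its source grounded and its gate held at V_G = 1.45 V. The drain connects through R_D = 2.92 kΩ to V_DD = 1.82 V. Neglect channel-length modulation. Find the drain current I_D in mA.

I_D = 0.190 mA

V_GS = V_G = 1.45 V, so V_ov = 1.45 − 1.1 = 0.35 V.
Assume saturation: I_D = ½ k_n V_ov² = 0.5 × 3.1 × 0.35² = 0.19 mA, giving V_DS = V_DD − I_D R_D = 1.82 − 0.19 × 2.92 = 1.27 V.
V_DS = 1.27 V ≥ V_ov = 0.35 V, confirming saturation.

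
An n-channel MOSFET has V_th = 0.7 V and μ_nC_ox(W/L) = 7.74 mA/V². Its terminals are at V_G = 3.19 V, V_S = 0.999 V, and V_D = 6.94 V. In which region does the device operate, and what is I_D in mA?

V_GS = V_G − V_S = 3.19 − 0.999 = 2.19 V; V_DS = V_D − V_S = 6.94 − 0.999 = 5.94 V.
V_ov = V_GS − V_th = 2.19 − 0.7 = 1.49 V.
Since V_DS = 5.94 V ≥ V_ov = 1.49 V, the device is in saturation.
I_D = ½ k_n V_ov² = 0.5 × 7.74 × 1.49² = 8.6 mA.

Saturation; I_D = 8.60 mA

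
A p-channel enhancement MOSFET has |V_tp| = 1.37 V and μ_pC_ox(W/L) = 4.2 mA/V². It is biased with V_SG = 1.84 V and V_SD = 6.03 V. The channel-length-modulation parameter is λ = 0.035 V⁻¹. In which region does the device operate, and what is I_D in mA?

V_ov = V_SG − |V_tp| = 1.84 − 1.37 = 0.47 V.
Since V_SD = 6.03 V ≥ V_ov = 0.47 V, the device is in saturation.
I_D = ½ k_p V_ov² (1 + λ V_SD) = 0.5 × 4.2 × 0.47² × (1 + 0.035 × 6.03) = 0.562 mA.

Saturation; I_D = 0.562 mA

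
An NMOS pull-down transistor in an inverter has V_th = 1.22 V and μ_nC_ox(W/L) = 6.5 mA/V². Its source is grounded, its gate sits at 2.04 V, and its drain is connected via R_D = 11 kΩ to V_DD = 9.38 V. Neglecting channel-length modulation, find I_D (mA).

I_D = 0.837 mA

V_GS = V_G = 2.04 V, so V_ov = 2.04 − 1.22 = 0.82 V.
Assume saturation: I_D = ½ k_n V_ov² = 0.5 × 6.5 × 0.82² = 2.19 mA, giving V_DS = V_DD − I_D R_D = 9.38 − 2.19 × 11 = -14.7 V.
But -14.7 V < V_ov = 0.82 V, so the device is actually in triode.
In triode I_D = k_n[V_ov V_DS − ½ V_DS²] and I_D = (V_DD − V_DS)/R_D. Equating: 35.8 V_DS² − 59.63 V_DS + 9.38 = 0, giving V_DS = 0.176 V (the root below V_ov).
I_D = (9.38 − 0.176) / 11 = 0.837 mA.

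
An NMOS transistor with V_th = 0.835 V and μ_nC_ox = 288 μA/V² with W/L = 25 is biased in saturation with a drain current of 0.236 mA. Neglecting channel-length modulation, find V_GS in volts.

V_GS = 1.09 V

k_n = μ_nC_ox · (W/L) = 7.2 mA/V².
In saturation I_D = ½ k_n (V_GS − V_th)², so V_GS − V_th = √(2 I_D / k_n) = √(2 × 0.236 / 7.2) = 0.256 V.
V_GS = 0.835 + 0.256 = 1.09 V.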